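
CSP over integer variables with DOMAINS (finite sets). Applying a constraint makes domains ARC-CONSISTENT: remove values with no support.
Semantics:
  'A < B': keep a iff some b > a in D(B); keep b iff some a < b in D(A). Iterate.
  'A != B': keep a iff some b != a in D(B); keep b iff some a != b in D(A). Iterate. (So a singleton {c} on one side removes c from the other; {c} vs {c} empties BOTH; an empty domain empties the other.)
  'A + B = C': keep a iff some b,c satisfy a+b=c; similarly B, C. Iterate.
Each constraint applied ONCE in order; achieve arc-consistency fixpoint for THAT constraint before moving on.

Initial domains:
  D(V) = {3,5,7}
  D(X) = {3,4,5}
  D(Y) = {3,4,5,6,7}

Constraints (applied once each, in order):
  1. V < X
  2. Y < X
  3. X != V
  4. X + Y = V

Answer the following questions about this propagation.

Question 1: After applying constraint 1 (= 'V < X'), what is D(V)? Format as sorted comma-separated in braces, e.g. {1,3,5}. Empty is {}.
Answer: {3}

Derivation:
Constraint 1 (V < X) on D(V)={3,5,7} D(X)={3,4,5}: V {3,5,7}->{3}; X {3,4,5}->{4,5}
So after constraint 1: D(V) = {3}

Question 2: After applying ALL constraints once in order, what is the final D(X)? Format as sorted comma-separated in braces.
Constraint 1 (V < X) on D(V)={3,5,7} D(X)={3,4,5}: V {3,5,7}->{3}; X {3,4,5}->{4,5}
Constraint 2 (Y < X) on D(Y)={3,4,5,6,7} D(X)={4,5}: Y {3,4,5,6,7}->{3,4}
Constraint 3 (X != V) on D(X)={4,5} D(V)={3}: no change
Constraint 4 (X + Y = V) on D(X)={4,5} D(Y)={3,4} D(V)={3}: X {4,5}->{}; Y {3,4}->{}; V {3}->{}
So after all 4 constraints: D(X) = {}

Answer: {}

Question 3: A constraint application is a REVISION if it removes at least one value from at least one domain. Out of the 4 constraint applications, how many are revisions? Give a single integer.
Answer: 3

Derivation:
Constraint 1 (V < X) on D(V)={3,5,7} D(X)={3,4,5}: V {3,5,7}->{3}; X {3,4,5}->{4,5} => REVISION
Constraint 2 (Y < X) on D(Y)={3,4,5,6,7} D(X)={4,5}: Y {3,4,5,6,7}->{3,4} => REVISION
Constraint 3 (X != V) on D(X)={4,5} D(V)={3}: no change => not a revision
Constraint 4 (X + Y = V) on D(X)={4,5} D(Y)={3,4} D(V)={3}: X {4,5}->{}; Y {3,4}->{}; V {3}->{} => REVISION
Total revisions = 3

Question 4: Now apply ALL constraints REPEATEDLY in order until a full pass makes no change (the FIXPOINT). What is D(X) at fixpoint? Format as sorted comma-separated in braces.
Answer: {}

Derivation:
pass 0 (initial): D(X)={3,4,5}
pass 1: V {3,5,7}->{}; X {3,4,5}->{}; Y {3,4,5,6,7}->{}
pass 2: no change
Fixpoint after 2 passes: D(X) = {}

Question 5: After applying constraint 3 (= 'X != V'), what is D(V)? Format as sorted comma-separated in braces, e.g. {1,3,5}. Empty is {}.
Answer: {3}

Derivation:
Constraint 1 (V < X) on D(V)={3,5,7} D(X)={3,4,5}: V {3,5,7}->{3}; X {3,4,5}->{4,5}
Constraint 2 (Y < X) on D(Y)={3,4,5,6,7} D(X)={4,5}: Y {3,4,5,6,7}->{3,4}
Constraint 3 (X != V) on D(X)={4,5} D(V)={3}: no change
So after constraint 3: D(V) = {3}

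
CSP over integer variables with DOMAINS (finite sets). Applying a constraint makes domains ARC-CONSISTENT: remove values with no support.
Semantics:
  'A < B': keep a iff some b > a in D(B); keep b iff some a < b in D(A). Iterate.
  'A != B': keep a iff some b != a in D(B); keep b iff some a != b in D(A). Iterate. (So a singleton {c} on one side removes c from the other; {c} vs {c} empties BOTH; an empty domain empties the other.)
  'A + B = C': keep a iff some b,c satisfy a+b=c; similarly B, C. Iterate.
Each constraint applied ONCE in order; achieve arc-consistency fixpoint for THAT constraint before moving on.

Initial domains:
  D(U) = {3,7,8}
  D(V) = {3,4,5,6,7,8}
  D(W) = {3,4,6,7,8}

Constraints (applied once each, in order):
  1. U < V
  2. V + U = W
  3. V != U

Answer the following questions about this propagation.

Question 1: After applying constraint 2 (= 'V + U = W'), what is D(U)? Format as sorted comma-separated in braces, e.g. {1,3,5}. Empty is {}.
Constraint 1 (U < V) on D(U)={3,7,8} D(V)={3,4,5,6,7,8}: U {3,7,8}->{3,7}; V {3,4,5,6,7,8}->{4,5,6,7,8}
Constraint 2 (V + U = W) on D(V)={4,5,6,7,8} D(U)={3,7} D(W)={3,4,6,7,8}: V {4,5,6,7,8}->{4,5}; U {3,7}->{3}; W {3,4,6,7,8}->{7,8}
So after constraint 2: D(U) = {3}

Answer: {3}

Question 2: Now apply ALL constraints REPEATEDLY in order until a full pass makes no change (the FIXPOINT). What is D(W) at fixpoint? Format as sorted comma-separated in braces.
pass 0 (initial): D(W)={3,4,6,7,8}
pass 1: U {3,7,8}->{3}; V {3,4,5,6,7,8}->{4,5}; W {3,4,6,7,8}->{7,8}
pass 2: no change
Fixpoint after 2 passes: D(W) = {7,8}

Answer: {7,8}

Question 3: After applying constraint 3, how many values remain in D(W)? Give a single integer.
Answer: 2

Derivation:
Constraint 1 (U < V) on D(U)={3,7,8} D(V)={3,4,5,6,7,8}: U {3,7,8}->{3,7}; V {3,4,5,6,7,8}->{4,5,6,7,8}
Constraint 2 (V + U = W) on D(V)={4,5,6,7,8} D(U)={3,7} D(W)={3,4,6,7,8}: V {4,5,6,7,8}->{4,5}; U {3,7}->{3}; W {3,4,6,7,8}->{7,8}
Constraint 3 (V != U) on D(V)={4,5} D(U)={3}: no change
So after constraint 3: D(W)={7,8}, size = 2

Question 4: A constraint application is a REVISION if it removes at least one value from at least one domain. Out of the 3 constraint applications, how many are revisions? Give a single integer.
Constraint 1 (U < V) on D(U)={3,7,8} D(V)={3,4,5,6,7,8}: U {3,7,8}->{3,7}; V {3,4,5,6,7,8}->{4,5,6,7,8} => REVISION
Constraint 2 (V + U = W) on D(V)={4,5,6,7,8} D(U)={3,7} D(W)={3,4,6,7,8}: V {4,5,6,7,8}->{4,5}; U {3,7}->{3}; W {3,4,6,7,8}->{7,8} => REVISION
Constraint 3 (V != U) on D(V)={4,5} D(U)={3}: no change => not a revision
Total revisions = 2

Answer: 2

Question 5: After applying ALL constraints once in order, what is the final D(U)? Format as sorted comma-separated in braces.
Constraint 1 (U < V) on D(U)={3,7,8} D(V)={3,4,5,6,7,8}: U {3,7,8}->{3,7}; V {3,4,5,6,7,8}->{4,5,6,7,8}
Constraint 2 (V + U = W) on D(V)={4,5,6,7,8} D(U)={3,7} D(W)={3,4,6,7,8}: V {4,5,6,7,8}->{4,5}; U {3,7}->{3}; W {3,4,6,7,8}->{7,8}
Constraint 3 (V != U) on D(V)={4,5} D(U)={3}: no change
So after all 3 constraints: D(U) = {3}

Answer: {3}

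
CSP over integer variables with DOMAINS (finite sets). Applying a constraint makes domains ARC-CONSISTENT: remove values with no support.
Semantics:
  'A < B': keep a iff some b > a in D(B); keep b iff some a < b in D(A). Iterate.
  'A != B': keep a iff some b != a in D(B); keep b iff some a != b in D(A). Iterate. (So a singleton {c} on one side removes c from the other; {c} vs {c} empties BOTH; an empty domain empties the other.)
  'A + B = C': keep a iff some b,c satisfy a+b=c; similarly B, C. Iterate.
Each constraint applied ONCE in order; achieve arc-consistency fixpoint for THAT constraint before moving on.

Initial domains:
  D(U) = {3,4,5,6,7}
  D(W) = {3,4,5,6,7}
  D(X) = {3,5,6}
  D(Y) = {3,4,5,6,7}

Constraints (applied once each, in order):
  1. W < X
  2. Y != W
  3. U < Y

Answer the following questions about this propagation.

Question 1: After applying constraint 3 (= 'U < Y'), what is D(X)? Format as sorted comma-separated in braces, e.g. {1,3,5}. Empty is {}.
Answer: {5,6}

Derivation:
Constraint 1 (W < X) on D(W)={3,4,5,6,7} D(X)={3,5,6}: W {3,4,5,6,7}->{3,4,5}; X {3,5,6}->{5,6}
Constraint 2 (Y != W) on D(Y)={3,4,5,6,7} D(W)={3,4,5}: no change
Constraint 3 (U < Y) on D(U)={3,4,5,6,7} D(Y)={3,4,5,6,7}: U {3,4,5,6,7}->{3,4,5,6}; Y {3,4,5,6,7}->{4,5,6,7}
So after constraint 3: D(X) = {5,6}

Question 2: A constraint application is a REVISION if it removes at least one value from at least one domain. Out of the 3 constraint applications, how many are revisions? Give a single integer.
Answer: 2

Derivation:
Constraint 1 (W < X) on D(W)={3,4,5,6,7} D(X)={3,5,6}: W {3,4,5,6,7}->{3,4,5}; X {3,5,6}->{5,6} => REVISION
Constraint 2 (Y != W) on D(Y)={3,4,5,6,7} D(W)={3,4,5}: no change => not a revision
Constraint 3 (U < Y) on D(U)={3,4,5,6,7} D(Y)={3,4,5,6,7}: U {3,4,5,6,7}->{3,4,5,6}; Y {3,4,5,6,7}->{4,5,6,7} => REVISION
Total revisions = 2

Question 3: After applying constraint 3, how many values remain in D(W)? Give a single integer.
Constraint 1 (W < X) on D(W)={3,4,5,6,7} D(X)={3,5,6}: W {3,4,5,6,7}->{3,4,5}; X {3,5,6}->{5,6}
Constraint 2 (Y != W) on D(Y)={3,4,5,6,7} D(W)={3,4,5}: no change
Constraint 3 (U < Y) on D(U)={3,4,5,6,7} D(Y)={3,4,5,6,7}: U {3,4,5,6,7}->{3,4,5,6}; Y {3,4,5,6,7}->{4,5,6,7}
So after constraint 3: D(W)={3,4,5}, size = 3

Answer: 3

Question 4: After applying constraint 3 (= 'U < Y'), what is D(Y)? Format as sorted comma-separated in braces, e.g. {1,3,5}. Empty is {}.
Constraint 1 (W < X) on D(W)={3,4,5,6,7} D(X)={3,5,6}: W {3,4,5,6,7}->{3,4,5}; X {3,5,6}->{5,6}
Constraint 2 (Y != W) on D(Y)={3,4,5,6,7} D(W)={3,4,5}: no change
Constraint 3 (U < Y) on D(U)={3,4,5,6,7} D(Y)={3,4,5,6,7}: U {3,4,5,6,7}->{3,4,5,6}; Y {3,4,5,6,7}->{4,5,6,7}
So after constraint 3: D(Y) = {4,5,6,7}

Answer: {4,5,6,7}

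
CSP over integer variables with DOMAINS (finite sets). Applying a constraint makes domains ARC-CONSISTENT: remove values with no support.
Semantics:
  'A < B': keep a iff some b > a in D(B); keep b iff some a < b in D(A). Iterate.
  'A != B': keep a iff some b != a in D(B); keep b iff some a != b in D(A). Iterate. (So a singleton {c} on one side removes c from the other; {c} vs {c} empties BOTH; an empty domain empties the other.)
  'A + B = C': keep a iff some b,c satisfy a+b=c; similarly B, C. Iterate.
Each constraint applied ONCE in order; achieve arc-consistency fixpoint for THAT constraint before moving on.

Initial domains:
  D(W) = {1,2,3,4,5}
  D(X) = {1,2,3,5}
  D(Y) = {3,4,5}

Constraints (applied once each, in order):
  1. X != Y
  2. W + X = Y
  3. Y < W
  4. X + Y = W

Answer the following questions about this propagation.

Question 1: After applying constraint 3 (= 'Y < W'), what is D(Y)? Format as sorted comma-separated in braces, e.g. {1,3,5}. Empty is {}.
Answer: {3}

Derivation:
Constraint 1 (X != Y) on D(X)={1,2,3,5} D(Y)={3,4,5}: no change
Constraint 2 (W + X = Y) on D(W)={1,2,3,4,5} D(X)={1,2,3,5} D(Y)={3,4,5}: W {1,2,3,4,5}->{1,2,3,4}; X {1,2,3,5}->{1,2,3}
Constraint 3 (Y < W) on D(Y)={3,4,5} D(W)={1,2,3,4}: Y {3,4,5}->{3}; W {1,2,3,4}->{4}
So after constraint 3: D(Y) = {3}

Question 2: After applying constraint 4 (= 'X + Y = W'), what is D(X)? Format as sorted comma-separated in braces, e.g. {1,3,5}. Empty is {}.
Constraint 1 (X != Y) on D(X)={1,2,3,5} D(Y)={3,4,5}: no change
Constraint 2 (W + X = Y) on D(W)={1,2,3,4,5} D(X)={1,2,3,5} D(Y)={3,4,5}: W {1,2,3,4,5}->{1,2,3,4}; X {1,2,3,5}->{1,2,3}
Constraint 3 (Y < W) on D(Y)={3,4,5} D(W)={1,2,3,4}: Y {3,4,5}->{3}; W {1,2,3,4}->{4}
Constraint 4 (X + Y = W) on D(X)={1,2,3} D(Y)={3} D(W)={4}: X {1,2,3}->{1}
So after constraint 4: D(X) = {1}

Answer: {1}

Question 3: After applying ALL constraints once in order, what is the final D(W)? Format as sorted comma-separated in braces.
Answer: {4}

Derivation:
Constraint 1 (X != Y) on D(X)={1,2,3,5} D(Y)={3,4,5}: no change
Constraint 2 (W + X = Y) on D(W)={1,2,3,4,5} D(X)={1,2,3,5} D(Y)={3,4,5}: W {1,2,3,4,5}->{1,2,3,4}; X {1,2,3,5}->{1,2,3}
Constraint 3 (Y < W) on D(Y)={3,4,5} D(W)={1,2,3,4}: Y {3,4,5}->{3}; W {1,2,3,4}->{4}
Constraint 4 (X + Y = W) on D(X)={1,2,3} D(Y)={3} D(W)={4}: X {1,2,3}->{1}
So after all 4 constraints: D(W) = {4}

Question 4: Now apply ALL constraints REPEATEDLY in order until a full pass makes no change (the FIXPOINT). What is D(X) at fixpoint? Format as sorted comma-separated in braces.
Answer: {}

Derivation:
pass 0 (initial): D(X)={1,2,3,5}
pass 1: W {1,2,3,4,5}->{4}; X {1,2,3,5}->{1}; Y {3,4,5}->{3}
pass 2: W {4}->{}; X {1}->{}; Y {3}->{}
pass 3: no change
Fixpoint after 3 passes: D(X) = {}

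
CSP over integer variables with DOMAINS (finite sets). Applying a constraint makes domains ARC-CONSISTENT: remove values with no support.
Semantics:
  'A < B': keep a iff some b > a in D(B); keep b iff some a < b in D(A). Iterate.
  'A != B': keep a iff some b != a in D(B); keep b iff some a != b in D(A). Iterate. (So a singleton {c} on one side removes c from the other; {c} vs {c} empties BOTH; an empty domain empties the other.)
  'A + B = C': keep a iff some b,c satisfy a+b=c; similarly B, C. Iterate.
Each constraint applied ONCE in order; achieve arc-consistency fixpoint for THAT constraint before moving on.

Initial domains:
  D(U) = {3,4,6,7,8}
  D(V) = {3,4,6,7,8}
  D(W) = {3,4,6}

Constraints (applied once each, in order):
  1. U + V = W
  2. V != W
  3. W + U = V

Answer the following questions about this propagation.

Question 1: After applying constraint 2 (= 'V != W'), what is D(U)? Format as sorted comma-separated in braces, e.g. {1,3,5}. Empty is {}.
Constraint 1 (U + V = W) on D(U)={3,4,6,7,8} D(V)={3,4,6,7,8} D(W)={3,4,6}: U {3,4,6,7,8}->{3}; V {3,4,6,7,8}->{3}; W {3,4,6}->{6}
Constraint 2 (V != W) on D(V)={3} D(W)={6}: no change
So after constraint 2: D(U) = {3}

Answer: {3}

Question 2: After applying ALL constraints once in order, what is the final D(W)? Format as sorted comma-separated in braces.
Constraint 1 (U + V = W) on D(U)={3,4,6,7,8} D(V)={3,4,6,7,8} D(W)={3,4,6}: U {3,4,6,7,8}->{3}; V {3,4,6,7,8}->{3}; W {3,4,6}->{6}
Constraint 2 (V != W) on D(V)={3} D(W)={6}: no change
Constraint 3 (W + U = V) on D(W)={6} D(U)={3} D(V)={3}: W {6}->{}; U {3}->{}; V {3}->{}
So after all 3 constraints: D(W) = {}

Answer: {}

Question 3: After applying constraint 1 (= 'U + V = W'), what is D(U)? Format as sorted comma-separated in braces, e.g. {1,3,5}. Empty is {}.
Answer: {3}

Derivation:
Constraint 1 (U + V = W) on D(U)={3,4,6,7,8} D(V)={3,4,6,7,8} D(W)={3,4,6}: U {3,4,6,7,8}->{3}; V {3,4,6,7,8}->{3}; W {3,4,6}->{6}
So after constraint 1: D(U) = {3}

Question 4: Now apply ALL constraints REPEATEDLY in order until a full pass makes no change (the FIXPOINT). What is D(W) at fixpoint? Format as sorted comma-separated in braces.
pass 0 (initial): D(W)={3,4,6}
pass 1: U {3,4,6,7,8}->{}; V {3,4,6,7,8}->{}; W {3,4,6}->{}
pass 2: no change
Fixpoint after 2 passes: D(W) = {}

Answer: {}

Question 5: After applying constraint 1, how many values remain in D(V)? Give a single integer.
Constraint 1 (U + V = W) on D(U)={3,4,6,7,8} D(V)={3,4,6,7,8} D(W)={3,4,6}: U {3,4,6,7,8}->{3}; V {3,4,6,7,8}->{3}; W {3,4,6}->{6}
So after constraint 1: D(V)={3}, size = 1

Answer: 1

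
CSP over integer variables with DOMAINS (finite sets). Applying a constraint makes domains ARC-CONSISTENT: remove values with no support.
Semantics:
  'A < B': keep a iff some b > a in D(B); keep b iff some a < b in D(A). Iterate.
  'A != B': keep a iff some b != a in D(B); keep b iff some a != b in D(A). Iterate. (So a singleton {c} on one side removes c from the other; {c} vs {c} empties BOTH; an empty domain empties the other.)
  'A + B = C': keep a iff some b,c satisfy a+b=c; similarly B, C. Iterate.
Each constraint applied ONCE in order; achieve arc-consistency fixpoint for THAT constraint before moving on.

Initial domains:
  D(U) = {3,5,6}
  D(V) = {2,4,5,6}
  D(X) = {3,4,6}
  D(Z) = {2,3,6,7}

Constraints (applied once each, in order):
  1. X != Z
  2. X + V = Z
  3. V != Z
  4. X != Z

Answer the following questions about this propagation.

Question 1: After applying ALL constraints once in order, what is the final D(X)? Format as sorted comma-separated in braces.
Constraint 1 (X != Z) on D(X)={3,4,6} D(Z)={2,3,6,7}: no change
Constraint 2 (X + V = Z) on D(X)={3,4,6} D(V)={2,4,5,6} D(Z)={2,3,6,7}: X {3,4,6}->{3,4}; V {2,4,5,6}->{2,4}; Z {2,3,6,7}->{6,7}
Constraint 3 (V != Z) on D(V)={2,4} D(Z)={6,7}: no change
Constraint 4 (X != Z) on D(X)={3,4} D(Z)={6,7}: no change
So after all 4 constraints: D(X) = {3,4}

Answer: {3,4}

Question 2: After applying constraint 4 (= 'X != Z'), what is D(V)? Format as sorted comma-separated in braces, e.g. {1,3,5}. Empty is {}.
Answer: {2,4}

Derivation:
Constraint 1 (X != Z) on D(X)={3,4,6} D(Z)={2,3,6,7}: no change
Constraint 2 (X + V = Z) on D(X)={3,4,6} D(V)={2,4,5,6} D(Z)={2,3,6,7}: X {3,4,6}->{3,4}; V {2,4,5,6}->{2,4}; Z {2,3,6,7}->{6,7}
Constraint 3 (V != Z) on D(V)={2,4} D(Z)={6,7}: no change
Constraint 4 (X != Z) on D(X)={3,4} D(Z)={6,7}: no change
So after constraint 4: D(V) = {2,4}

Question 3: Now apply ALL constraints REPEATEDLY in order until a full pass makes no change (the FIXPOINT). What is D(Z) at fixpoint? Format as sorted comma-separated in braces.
Answer: {6,7}

Derivation:
pass 0 (initial): D(Z)={2,3,6,7}
pass 1: V {2,4,5,6}->{2,4}; X {3,4,6}->{3,4}; Z {2,3,6,7}->{6,7}
pass 2: no change
Fixpoint after 2 passes: D(Z) = {6,7}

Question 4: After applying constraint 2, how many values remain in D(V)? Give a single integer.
Constraint 1 (X != Z) on D(X)={3,4,6} D(Z)={2,3,6,7}: no change
Constraint 2 (X + V = Z) on D(X)={3,4,6} D(V)={2,4,5,6} D(Z)={2,3,6,7}: X {3,4,6}->{3,4}; V {2,4,5,6}->{2,4}; Z {2,3,6,7}->{6,7}
So after constraint 2: D(V)={2,4}, size = 2

Answer: 2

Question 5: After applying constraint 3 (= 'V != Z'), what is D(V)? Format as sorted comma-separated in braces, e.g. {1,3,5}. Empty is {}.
Answer: {2,4}

Derivation:
Constraint 1 (X != Z) on D(X)={3,4,6} D(Z)={2,3,6,7}: no change
Constraint 2 (X + V = Z) on D(X)={3,4,6} D(V)={2,4,5,6} D(Z)={2,3,6,7}: X {3,4,6}->{3,4}; V {2,4,5,6}->{2,4}; Z {2,3,6,7}->{6,7}
Constraint 3 (V != Z) on D(V)={2,4} D(Z)={6,7}: no change
So after constraint 3: D(V) = {2,4}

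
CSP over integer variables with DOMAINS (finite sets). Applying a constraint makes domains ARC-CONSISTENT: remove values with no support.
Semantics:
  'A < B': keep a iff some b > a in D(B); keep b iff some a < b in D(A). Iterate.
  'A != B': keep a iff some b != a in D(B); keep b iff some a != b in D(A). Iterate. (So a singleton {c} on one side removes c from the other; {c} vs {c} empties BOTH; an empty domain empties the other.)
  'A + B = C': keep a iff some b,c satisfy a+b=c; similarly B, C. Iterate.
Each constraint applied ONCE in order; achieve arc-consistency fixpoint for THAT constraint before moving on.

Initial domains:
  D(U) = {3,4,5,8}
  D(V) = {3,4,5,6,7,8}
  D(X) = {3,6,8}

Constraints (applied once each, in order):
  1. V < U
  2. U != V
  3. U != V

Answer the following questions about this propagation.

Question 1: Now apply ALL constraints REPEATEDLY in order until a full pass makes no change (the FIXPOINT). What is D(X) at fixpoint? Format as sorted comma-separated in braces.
Answer: {3,6,8}

Derivation:
pass 0 (initial): D(X)={3,6,8}
pass 1: U {3,4,5,8}->{4,5,8}; V {3,4,5,6,7,8}->{3,4,5,6,7}
pass 2: no change
Fixpoint after 2 passes: D(X) = {3,6,8}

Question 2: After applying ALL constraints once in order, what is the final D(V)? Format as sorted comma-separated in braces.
Answer: {3,4,5,6,7}

Derivation:
Constraint 1 (V < U) on D(V)={3,4,5,6,7,8} D(U)={3,4,5,8}: V {3,4,5,6,7,8}->{3,4,5,6,7}; U {3,4,5,8}->{4,5,8}
Constraint 2 (U != V) on D(U)={4,5,8} D(V)={3,4,5,6,7}: no change
Constraint 3 (U != V) on D(U)={4,5,8} D(V)={3,4,5,6,7}: no change
So after all 3 constraints: D(V) = {3,4,5,6,7}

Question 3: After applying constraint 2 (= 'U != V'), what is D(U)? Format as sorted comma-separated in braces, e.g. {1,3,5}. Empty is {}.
Constraint 1 (V < U) on D(V)={3,4,5,6,7,8} D(U)={3,4,5,8}: V {3,4,5,6,7,8}->{3,4,5,6,7}; U {3,4,5,8}->{4,5,8}
Constraint 2 (U != V) on D(U)={4,5,8} D(V)={3,4,5,6,7}: no change
So after constraint 2: D(U) = {4,5,8}

Answer: {4,5,8}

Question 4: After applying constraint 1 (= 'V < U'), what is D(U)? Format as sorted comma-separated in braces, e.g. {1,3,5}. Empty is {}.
Constraint 1 (V < U) on D(V)={3,4,5,6,7,8} D(U)={3,4,5,8}: V {3,4,5,6,7,8}->{3,4,5,6,7}; U {3,4,5,8}->{4,5,8}
So after constraint 1: D(U) = {4,5,8}

Answer: {4,5,8}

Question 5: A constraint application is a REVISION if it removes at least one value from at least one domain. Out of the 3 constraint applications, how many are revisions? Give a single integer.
Answer: 1

Derivation:
Constraint 1 (V < U) on D(V)={3,4,5,6,7,8} D(U)={3,4,5,8}: V {3,4,5,6,7,8}->{3,4,5,6,7}; U {3,4,5,8}->{4,5,8} => REVISION
Constraint 2 (U != V) on D(U)={4,5,8} D(V)={3,4,5,6,7}: no change => not a revision
Constraint 3 (U != V) on D(U)={4,5,8} D(V)={3,4,5,6,7}: no change => not a revision
Total revisions = 1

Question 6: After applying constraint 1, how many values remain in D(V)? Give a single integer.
Constraint 1 (V < U) on D(V)={3,4,5,6,7,8} D(U)={3,4,5,8}: V {3,4,5,6,7,8}->{3,4,5,6,7}; U {3,4,5,8}->{4,5,8}
So after constraint 1: D(V)={3,4,5,6,7}, size = 5

Answer: 5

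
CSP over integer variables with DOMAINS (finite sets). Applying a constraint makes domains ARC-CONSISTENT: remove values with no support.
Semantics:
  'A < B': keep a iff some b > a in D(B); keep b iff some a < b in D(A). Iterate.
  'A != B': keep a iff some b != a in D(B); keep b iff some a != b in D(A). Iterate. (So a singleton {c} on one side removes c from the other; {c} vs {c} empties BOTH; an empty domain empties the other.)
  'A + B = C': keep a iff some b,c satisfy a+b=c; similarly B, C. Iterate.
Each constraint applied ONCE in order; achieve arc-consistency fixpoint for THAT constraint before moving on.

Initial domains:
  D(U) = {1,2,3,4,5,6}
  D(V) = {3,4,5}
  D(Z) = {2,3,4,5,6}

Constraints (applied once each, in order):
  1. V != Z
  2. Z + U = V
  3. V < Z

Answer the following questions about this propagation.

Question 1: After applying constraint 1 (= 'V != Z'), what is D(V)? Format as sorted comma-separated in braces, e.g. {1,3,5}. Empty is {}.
Constraint 1 (V != Z) on D(V)={3,4,5} D(Z)={2,3,4,5,6}: no change
So after constraint 1: D(V) = {3,4,5}

Answer: {3,4,5}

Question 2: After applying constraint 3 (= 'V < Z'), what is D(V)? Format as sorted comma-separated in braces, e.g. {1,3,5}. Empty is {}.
Answer: {3}

Derivation:
Constraint 1 (V != Z) on D(V)={3,4,5} D(Z)={2,3,4,5,6}: no change
Constraint 2 (Z + U = V) on D(Z)={2,3,4,5,6} D(U)={1,2,3,4,5,6} D(V)={3,4,5}: Z {2,3,4,5,6}->{2,3,4}; U {1,2,3,4,5,6}->{1,2,3}
Constraint 3 (V < Z) on D(V)={3,4,5} D(Z)={2,3,4}: V {3,4,5}->{3}; Z {2,3,4}->{4}
So after constraint 3: D(V) = {3}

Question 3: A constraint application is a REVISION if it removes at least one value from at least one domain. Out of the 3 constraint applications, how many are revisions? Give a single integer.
Answer: 2

Derivation:
Constraint 1 (V != Z) on D(V)={3,4,5} D(Z)={2,3,4,5,6}: no change => not a revision
Constraint 2 (Z + U = V) on D(Z)={2,3,4,5,6} D(U)={1,2,3,4,5,6} D(V)={3,4,5}: Z {2,3,4,5,6}->{2,3,4}; U {1,2,3,4,5,6}->{1,2,3} => REVISION
Constraint 3 (V < Z) on D(V)={3,4,5} D(Z)={2,3,4}: V {3,4,5}->{3}; Z {2,3,4}->{4} => REVISION
Total revisions = 2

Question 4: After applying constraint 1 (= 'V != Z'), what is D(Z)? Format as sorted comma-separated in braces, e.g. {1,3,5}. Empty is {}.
Constraint 1 (V != Z) on D(V)={3,4,5} D(Z)={2,3,4,5,6}: no change
So after constraint 1: D(Z) = {2,3,4,5,6}

Answer: {2,3,4,5,6}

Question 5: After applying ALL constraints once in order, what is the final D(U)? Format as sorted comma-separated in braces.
Constraint 1 (V != Z) on D(V)={3,4,5} D(Z)={2,3,4,5,6}: no change
Constraint 2 (Z + U = V) on D(Z)={2,3,4,5,6} D(U)={1,2,3,4,5,6} D(V)={3,4,5}: Z {2,3,4,5,6}->{2,3,4}; U {1,2,3,4,5,6}->{1,2,3}
Constraint 3 (V < Z) on D(V)={3,4,5} D(Z)={2,3,4}: V {3,4,5}->{3}; Z {2,3,4}->{4}
So after all 3 constraints: D(U) = {1,2,3}

Answer: {1,2,3}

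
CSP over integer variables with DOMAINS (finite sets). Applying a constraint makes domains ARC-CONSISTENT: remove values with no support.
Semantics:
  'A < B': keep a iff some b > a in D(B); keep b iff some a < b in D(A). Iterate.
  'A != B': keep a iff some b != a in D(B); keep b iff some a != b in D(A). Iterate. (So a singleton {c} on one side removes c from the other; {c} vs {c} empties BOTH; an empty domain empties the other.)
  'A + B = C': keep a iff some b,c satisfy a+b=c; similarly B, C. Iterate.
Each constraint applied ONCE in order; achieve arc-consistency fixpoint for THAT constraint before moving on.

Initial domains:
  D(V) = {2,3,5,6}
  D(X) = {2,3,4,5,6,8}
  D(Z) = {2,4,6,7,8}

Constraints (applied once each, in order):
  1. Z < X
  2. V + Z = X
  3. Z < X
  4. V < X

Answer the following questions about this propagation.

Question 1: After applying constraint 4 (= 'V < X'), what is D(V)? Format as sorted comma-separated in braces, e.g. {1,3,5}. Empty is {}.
Answer: {2,3,6}

Derivation:
Constraint 1 (Z < X) on D(Z)={2,4,6,7,8} D(X)={2,3,4,5,6,8}: Z {2,4,6,7,8}->{2,4,6,7}; X {2,3,4,5,6,8}->{3,4,5,6,8}
Constraint 2 (V + Z = X) on D(V)={2,3,5,6} D(Z)={2,4,6,7} D(X)={3,4,5,6,8}: V {2,3,5,6}->{2,3,6}; Z {2,4,6,7}->{2,4,6}; X {3,4,5,6,8}->{4,5,6,8}
Constraint 3 (Z < X) on D(Z)={2,4,6} D(X)={4,5,6,8}: no change
Constraint 4 (V < X) on D(V)={2,3,6} D(X)={4,5,6,8}: no change
So after constraint 4: D(V) = {2,3,6}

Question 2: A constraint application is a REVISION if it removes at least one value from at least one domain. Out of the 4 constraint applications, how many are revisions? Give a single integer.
Constraint 1 (Z < X) on D(Z)={2,4,6,7,8} D(X)={2,3,4,5,6,8}: Z {2,4,6,7,8}->{2,4,6,7}; X {2,3,4,5,6,8}->{3,4,5,6,8} => REVISION
Constraint 2 (V + Z = X) on D(V)={2,3,5,6} D(Z)={2,4,6,7} D(X)={3,4,5,6,8}: V {2,3,5,6}->{2,3,6}; Z {2,4,6,7}->{2,4,6}; X {3,4,5,6,8}->{4,5,6,8} => REVISION
Constraint 3 (Z < X) on D(Z)={2,4,6} D(X)={4,5,6,8}: no change => not a revision
Constraint 4 (V < X) on D(V)={2,3,6} D(X)={4,5,6,8}: no change => not a revision
Total revisions = 2

Answer: 2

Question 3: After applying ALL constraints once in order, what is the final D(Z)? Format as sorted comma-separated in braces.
Answer: {2,4,6}

Derivation:
Constraint 1 (Z < X) on D(Z)={2,4,6,7,8} D(X)={2,3,4,5,6,8}: Z {2,4,6,7,8}->{2,4,6,7}; X {2,3,4,5,6,8}->{3,4,5,6,8}
Constraint 2 (V + Z = X) on D(V)={2,3,5,6} D(Z)={2,4,6,7} D(X)={3,4,5,6,8}: V {2,3,5,6}->{2,3,6}; Z {2,4,6,7}->{2,4,6}; X {3,4,5,6,8}->{4,5,6,8}
Constraint 3 (Z < X) on D(Z)={2,4,6} D(X)={4,5,6,8}: no change
Constraint 4 (V < X) on D(V)={2,3,6} D(X)={4,5,6,8}: no change
So after all 4 constraints: D(Z) = {2,4,6}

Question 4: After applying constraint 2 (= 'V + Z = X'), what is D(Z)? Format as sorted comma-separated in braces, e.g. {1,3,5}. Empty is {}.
Answer: {2,4,6}

Derivation:
Constraint 1 (Z < X) on D(Z)={2,4,6,7,8} D(X)={2,3,4,5,6,8}: Z {2,4,6,7,8}->{2,4,6,7}; X {2,3,4,5,6,8}->{3,4,5,6,8}
Constraint 2 (V + Z = X) on D(V)={2,3,5,6} D(Z)={2,4,6,7} D(X)={3,4,5,6,8}: V {2,3,5,6}->{2,3,6}; Z {2,4,6,7}->{2,4,6}; X {3,4,5,6,8}->{4,5,6,8}
So after constraint 2: D(Z) = {2,4,6}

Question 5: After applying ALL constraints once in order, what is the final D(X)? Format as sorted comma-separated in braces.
Answer: {4,5,6,8}

Derivation:
Constraint 1 (Z < X) on D(Z)={2,4,6,7,8} D(X)={2,3,4,5,6,8}: Z {2,4,6,7,8}->{2,4,6,7}; X {2,3,4,5,6,8}->{3,4,5,6,8}
Constraint 2 (V + Z = X) on D(V)={2,3,5,6} D(Z)={2,4,6,7} D(X)={3,4,5,6,8}: V {2,3,5,6}->{2,3,6}; Z {2,4,6,7}->{2,4,6}; X {3,4,5,6,8}->{4,5,6,8}
Constraint 3 (Z < X) on D(Z)={2,4,6} D(X)={4,5,6,8}: no change
Constraint 4 (V < X) on D(V)={2,3,6} D(X)={4,5,6,8}: no change
So after all 4 constraints: D(X) = {4,5,6,8}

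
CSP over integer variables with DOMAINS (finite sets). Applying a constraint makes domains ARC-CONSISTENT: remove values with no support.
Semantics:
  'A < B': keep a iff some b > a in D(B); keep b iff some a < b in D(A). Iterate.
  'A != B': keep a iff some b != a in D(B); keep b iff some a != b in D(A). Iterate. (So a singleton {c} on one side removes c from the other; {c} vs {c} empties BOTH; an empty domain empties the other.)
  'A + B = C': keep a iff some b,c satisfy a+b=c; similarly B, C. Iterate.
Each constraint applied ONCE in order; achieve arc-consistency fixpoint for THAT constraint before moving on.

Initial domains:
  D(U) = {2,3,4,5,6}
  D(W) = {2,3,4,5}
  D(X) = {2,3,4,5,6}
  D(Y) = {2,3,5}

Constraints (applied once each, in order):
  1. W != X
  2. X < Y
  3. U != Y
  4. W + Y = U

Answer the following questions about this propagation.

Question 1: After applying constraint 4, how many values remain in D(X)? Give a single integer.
Constraint 1 (W != X) on D(W)={2,3,4,5} D(X)={2,3,4,5,6}: no change
Constraint 2 (X < Y) on D(X)={2,3,4,5,6} D(Y)={2,3,5}: X {2,3,4,5,6}->{2,3,4}; Y {2,3,5}->{3,5}
Constraint 3 (U != Y) on D(U)={2,3,4,5,6} D(Y)={3,5}: no change
Constraint 4 (W + Y = U) on D(W)={2,3,4,5} D(Y)={3,5} D(U)={2,3,4,5,6}: W {2,3,4,5}->{2,3}; Y {3,5}->{3}; U {2,3,4,5,6}->{5,6}
So after constraint 4: D(X)={2,3,4}, size = 3

Answer: 3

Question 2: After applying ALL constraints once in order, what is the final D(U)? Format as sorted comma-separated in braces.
Constraint 1 (W != X) on D(W)={2,3,4,5} D(X)={2,3,4,5,6}: no change
Constraint 2 (X < Y) on D(X)={2,3,4,5,6} D(Y)={2,3,5}: X {2,3,4,5,6}->{2,3,4}; Y {2,3,5}->{3,5}
Constraint 3 (U != Y) on D(U)={2,3,4,5,6} D(Y)={3,5}: no change
Constraint 4 (W + Y = U) on D(W)={2,3,4,5} D(Y)={3,5} D(U)={2,3,4,5,6}: W {2,3,4,5}->{2,3}; Y {3,5}->{3}; U {2,3,4,5,6}->{5,6}
So after all 4 constraints: D(U) = {5,6}

Answer: {5,6}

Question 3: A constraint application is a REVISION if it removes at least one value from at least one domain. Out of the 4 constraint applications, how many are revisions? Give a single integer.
Constraint 1 (W != X) on D(W)={2,3,4,5} D(X)={2,3,4,5,6}: no change => not a revision
Constraint 2 (X < Y) on D(X)={2,3,4,5,6} D(Y)={2,3,5}: X {2,3,4,5,6}->{2,3,4}; Y {2,3,5}->{3,5} => REVISION
Constraint 3 (U != Y) on D(U)={2,3,4,5,6} D(Y)={3,5}: no change => not a revision
Constraint 4 (W + Y = U) on D(W)={2,3,4,5} D(Y)={3,5} D(U)={2,3,4,5,6}: W {2,3,4,5}->{2,3}; Y {3,5}->{3}; U {2,3,4,5,6}->{5,6} => REVISION
Total revisions = 2

Answer: 2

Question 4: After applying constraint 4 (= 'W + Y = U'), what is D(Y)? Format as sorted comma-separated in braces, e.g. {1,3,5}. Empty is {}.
Answer: {3}

Derivation:
Constraint 1 (W != X) on D(W)={2,3,4,5} D(X)={2,3,4,5,6}: no change
Constraint 2 (X < Y) on D(X)={2,3,4,5,6} D(Y)={2,3,5}: X {2,3,4,5,6}->{2,3,4}; Y {2,3,5}->{3,5}
Constraint 3 (U != Y) on D(U)={2,3,4,5,6} D(Y)={3,5}: no change
Constraint 4 (W + Y = U) on D(W)={2,3,4,5} D(Y)={3,5} D(U)={2,3,4,5,6}: W {2,3,4,5}->{2,3}; Y {3,5}->{3}; U {2,3,4,5,6}->{5,6}
So after constraint 4: D(Y) = {3}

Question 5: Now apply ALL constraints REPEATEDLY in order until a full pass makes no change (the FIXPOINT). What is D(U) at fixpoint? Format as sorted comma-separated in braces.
Answer: {6}

Derivation:
pass 0 (initial): D(U)={2,3,4,5,6}
pass 1: U {2,3,4,5,6}->{5,6}; W {2,3,4,5}->{2,3}; X {2,3,4,5,6}->{2,3,4}; Y {2,3,5}->{3}
pass 2: X {2,3,4}->{2}
pass 3: U {5,6}->{6}; W {2,3}->{3}
pass 4: no change
Fixpoint after 4 passes: D(U) = {6}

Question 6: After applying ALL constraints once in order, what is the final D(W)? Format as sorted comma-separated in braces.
Answer: {2,3}

Derivation:
Constraint 1 (W != X) on D(W)={2,3,4,5} D(X)={2,3,4,5,6}: no change
Constraint 2 (X < Y) on D(X)={2,3,4,5,6} D(Y)={2,3,5}: X {2,3,4,5,6}->{2,3,4}; Y {2,3,5}->{3,5}
Constraint 3 (U != Y) on D(U)={2,3,4,5,6} D(Y)={3,5}: no change
Constraint 4 (W + Y = U) on D(W)={2,3,4,5} D(Y)={3,5} D(U)={2,3,4,5,6}: W {2,3,4,5}->{2,3}; Y {3,5}->{3}; U {2,3,4,5,6}->{5,6}
So after all 4 constraints: D(W) = {2,3}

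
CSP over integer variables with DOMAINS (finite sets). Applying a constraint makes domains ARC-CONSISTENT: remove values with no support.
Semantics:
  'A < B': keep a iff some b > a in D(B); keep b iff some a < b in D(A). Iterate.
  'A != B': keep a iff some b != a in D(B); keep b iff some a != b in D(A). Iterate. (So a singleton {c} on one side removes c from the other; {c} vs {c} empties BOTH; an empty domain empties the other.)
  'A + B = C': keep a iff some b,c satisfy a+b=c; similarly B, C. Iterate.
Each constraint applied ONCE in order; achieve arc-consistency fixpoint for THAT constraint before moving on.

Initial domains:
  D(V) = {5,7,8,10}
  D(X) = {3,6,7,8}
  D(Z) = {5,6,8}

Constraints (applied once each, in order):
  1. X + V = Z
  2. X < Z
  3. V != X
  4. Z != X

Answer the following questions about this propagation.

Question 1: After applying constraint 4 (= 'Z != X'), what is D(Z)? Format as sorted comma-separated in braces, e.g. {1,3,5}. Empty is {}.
Answer: {8}

Derivation:
Constraint 1 (X + V = Z) on D(X)={3,6,7,8} D(V)={5,7,8,10} D(Z)={5,6,8}: X {3,6,7,8}->{3}; V {5,7,8,10}->{5}; Z {5,6,8}->{8}
Constraint 2 (X < Z) on D(X)={3} D(Z)={8}: no change
Constraint 3 (V != X) on D(V)={5} D(X)={3}: no change
Constraint 4 (Z != X) on D(Z)={8} D(X)={3}: no change
So after constraint 4: D(Z) = {8}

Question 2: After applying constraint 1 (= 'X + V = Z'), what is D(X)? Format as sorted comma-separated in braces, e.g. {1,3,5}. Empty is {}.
Constraint 1 (X + V = Z) on D(X)={3,6,7,8} D(V)={5,7,8,10} D(Z)={5,6,8}: X {3,6,7,8}->{3}; V {5,7,8,10}->{5}; Z {5,6,8}->{8}
So after constraint 1: D(X) = {3}

Answer: {3}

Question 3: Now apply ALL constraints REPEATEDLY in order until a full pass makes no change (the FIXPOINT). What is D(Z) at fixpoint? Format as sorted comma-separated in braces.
Answer: {8}

Derivation:
pass 0 (initial): D(Z)={5,6,8}
pass 1: V {5,7,8,10}->{5}; X {3,6,7,8}->{3}; Z {5,6,8}->{8}
pass 2: no change
Fixpoint after 2 passes: D(Z) = {8}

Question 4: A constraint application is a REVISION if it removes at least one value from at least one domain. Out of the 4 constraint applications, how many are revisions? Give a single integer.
Constraint 1 (X + V = Z) on D(X)={3,6,7,8} D(V)={5,7,8,10} D(Z)={5,6,8}: X {3,6,7,8}->{3}; V {5,7,8,10}->{5}; Z {5,6,8}->{8} => REVISION
Constraint 2 (X < Z) on D(X)={3} D(Z)={8}: no change => not a revision
Constraint 3 (V != X) on D(V)={5} D(X)={3}: no change => not a revision
Constraint 4 (Z != X) on D(Z)={8} D(X)={3}: no change => not a revision
Total revisions = 1

Answer: 1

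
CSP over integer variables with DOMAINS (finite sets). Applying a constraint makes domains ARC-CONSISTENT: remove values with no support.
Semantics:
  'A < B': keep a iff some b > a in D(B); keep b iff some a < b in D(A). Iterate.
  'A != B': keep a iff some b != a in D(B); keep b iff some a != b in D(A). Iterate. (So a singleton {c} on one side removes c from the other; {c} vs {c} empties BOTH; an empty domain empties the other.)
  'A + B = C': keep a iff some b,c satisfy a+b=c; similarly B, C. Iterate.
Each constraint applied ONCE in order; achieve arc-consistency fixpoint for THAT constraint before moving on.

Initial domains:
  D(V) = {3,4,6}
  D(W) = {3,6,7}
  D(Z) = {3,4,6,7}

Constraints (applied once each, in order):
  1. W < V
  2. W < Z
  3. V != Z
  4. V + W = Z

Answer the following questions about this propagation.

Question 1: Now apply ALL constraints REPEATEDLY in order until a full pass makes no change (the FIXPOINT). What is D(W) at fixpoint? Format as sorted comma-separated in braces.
Answer: {3}

Derivation:
pass 0 (initial): D(W)={3,6,7}
pass 1: V {3,4,6}->{4}; W {3,6,7}->{3}; Z {3,4,6,7}->{7}
pass 2: no change
Fixpoint after 2 passes: D(W) = {3}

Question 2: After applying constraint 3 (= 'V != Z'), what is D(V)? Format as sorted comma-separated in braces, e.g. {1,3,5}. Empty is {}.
Answer: {4,6}

Derivation:
Constraint 1 (W < V) on D(W)={3,6,7} D(V)={3,4,6}: W {3,6,7}->{3}; V {3,4,6}->{4,6}
Constraint 2 (W < Z) on D(W)={3} D(Z)={3,4,6,7}: Z {3,4,6,7}->{4,6,7}
Constraint 3 (V != Z) on D(V)={4,6} D(Z)={4,6,7}: no change
So after constraint 3: D(V) = {4,6}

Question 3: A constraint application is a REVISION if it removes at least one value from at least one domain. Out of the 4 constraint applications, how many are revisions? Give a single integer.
Answer: 3

Derivation:
Constraint 1 (W < V) on D(W)={3,6,7} D(V)={3,4,6}: W {3,6,7}->{3}; V {3,4,6}->{4,6} => REVISION
Constraint 2 (W < Z) on D(W)={3} D(Z)={3,4,6,7}: Z {3,4,6,7}->{4,6,7} => REVISION
Constraint 3 (V != Z) on D(V)={4,6} D(Z)={4,6,7}: no change => not a revision
Constraint 4 (V + W = Z) on D(V)={4,6} D(W)={3} D(Z)={4,6,7}: V {4,6}->{4}; Z {4,6,7}->{7} => REVISION
Total revisions = 3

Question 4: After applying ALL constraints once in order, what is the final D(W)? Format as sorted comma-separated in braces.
Answer: {3}

Derivation:
Constraint 1 (W < V) on D(W)={3,6,7} D(V)={3,4,6}: W {3,6,7}->{3}; V {3,4,6}->{4,6}
Constraint 2 (W < Z) on D(W)={3} D(Z)={3,4,6,7}: Z {3,4,6,7}->{4,6,7}
Constraint 3 (V != Z) on D(V)={4,6} D(Z)={4,6,7}: no change
Constraint 4 (V + W = Z) on D(V)={4,6} D(W)={3} D(Z)={4,6,7}: V {4,6}->{4}; Z {4,6,7}->{7}
So after all 4 constraints: D(W) = {3}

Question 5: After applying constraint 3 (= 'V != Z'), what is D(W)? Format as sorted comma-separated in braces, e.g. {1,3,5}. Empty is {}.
Constraint 1 (W < V) on D(W)={3,6,7} D(V)={3,4,6}: W {3,6,7}->{3}; V {3,4,6}->{4,6}
Constraint 2 (W < Z) on D(W)={3} D(Z)={3,4,6,7}: Z {3,4,6,7}->{4,6,7}
Constraint 3 (V != Z) on D(V)={4,6} D(Z)={4,6,7}: no change
So after constraint 3: D(W) = {3}

Answer: {3}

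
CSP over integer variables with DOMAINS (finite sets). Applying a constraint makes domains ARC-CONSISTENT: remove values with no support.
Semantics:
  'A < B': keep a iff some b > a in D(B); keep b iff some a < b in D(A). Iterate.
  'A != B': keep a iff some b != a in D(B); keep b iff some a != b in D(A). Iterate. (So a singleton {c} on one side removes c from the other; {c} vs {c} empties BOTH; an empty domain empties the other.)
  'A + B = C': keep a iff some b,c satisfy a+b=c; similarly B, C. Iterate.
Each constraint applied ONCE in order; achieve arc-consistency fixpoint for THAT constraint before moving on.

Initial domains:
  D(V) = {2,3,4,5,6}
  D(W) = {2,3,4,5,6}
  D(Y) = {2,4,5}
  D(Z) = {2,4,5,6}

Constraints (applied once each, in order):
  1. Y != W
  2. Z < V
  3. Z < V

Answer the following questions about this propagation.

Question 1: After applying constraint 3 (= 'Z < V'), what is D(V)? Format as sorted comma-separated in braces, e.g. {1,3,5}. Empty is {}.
Constraint 1 (Y != W) on D(Y)={2,4,5} D(W)={2,3,4,5,6}: no change
Constraint 2 (Z < V) on D(Z)={2,4,5,6} D(V)={2,3,4,5,6}: Z {2,4,5,6}->{2,4,5}; V {2,3,4,5,6}->{3,4,5,6}
Constraint 3 (Z < V) on D(Z)={2,4,5} D(V)={3,4,5,6}: no change
So after constraint 3: D(V) = {3,4,5,6}

Answer: {3,4,5,6}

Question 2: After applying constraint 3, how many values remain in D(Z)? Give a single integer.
Constraint 1 (Y != W) on D(Y)={2,4,5} D(W)={2,3,4,5,6}: no change
Constraint 2 (Z < V) on D(Z)={2,4,5,6} D(V)={2,3,4,5,6}: Z {2,4,5,6}->{2,4,5}; V {2,3,4,5,6}->{3,4,5,6}
Constraint 3 (Z < V) on D(Z)={2,4,5} D(V)={3,4,5,6}: no change
So after constraint 3: D(Z)={2,4,5}, size = 3

Answer: 3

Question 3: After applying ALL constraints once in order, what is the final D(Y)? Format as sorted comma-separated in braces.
Answer: {2,4,5}

Derivation:
Constraint 1 (Y != W) on D(Y)={2,4,5} D(W)={2,3,4,5,6}: no change
Constraint 2 (Z < V) on D(Z)={2,4,5,6} D(V)={2,3,4,5,6}: Z {2,4,5,6}->{2,4,5}; V {2,3,4,5,6}->{3,4,5,6}
Constraint 3 (Z < V) on D(Z)={2,4,5} D(V)={3,4,5,6}: no change
So after all 3 constraints: D(Y) = {2,4,5}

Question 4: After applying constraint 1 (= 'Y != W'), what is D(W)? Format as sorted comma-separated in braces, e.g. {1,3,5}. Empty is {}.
Constraint 1 (Y != W) on D(Y)={2,4,5} D(W)={2,3,4,5,6}: no change
So after constraint 1: D(W) = {2,3,4,5,6}

Answer: {2,3,4,5,6}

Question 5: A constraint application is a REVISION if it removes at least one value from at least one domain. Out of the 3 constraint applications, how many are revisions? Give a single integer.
Answer: 1

Derivation:
Constraint 1 (Y != W) on D(Y)={2,4,5} D(W)={2,3,4,5,6}: no change => not a revision
Constraint 2 (Z < V) on D(Z)={2,4,5,6} D(V)={2,3,4,5,6}: Z {2,4,5,6}->{2,4,5}; V {2,3,4,5,6}->{3,4,5,6} => REVISION
Constraint 3 (Z < V) on D(Z)={2,4,5} D(V)={3,4,5,6}: no change => not a revision
Total revisions = 1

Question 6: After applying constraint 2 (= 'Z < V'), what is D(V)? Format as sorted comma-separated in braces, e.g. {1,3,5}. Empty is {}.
Answer: {3,4,5,6}

Derivation:
Constraint 1 (Y != W) on D(Y)={2,4,5} D(W)={2,3,4,5,6}: no change
Constraint 2 (Z < V) on D(Z)={2,4,5,6} D(V)={2,3,4,5,6}: Z {2,4,5,6}->{2,4,5}; V {2,3,4,5,6}->{3,4,5,6}
So after constraint 2: D(V) = {3,4,5,6}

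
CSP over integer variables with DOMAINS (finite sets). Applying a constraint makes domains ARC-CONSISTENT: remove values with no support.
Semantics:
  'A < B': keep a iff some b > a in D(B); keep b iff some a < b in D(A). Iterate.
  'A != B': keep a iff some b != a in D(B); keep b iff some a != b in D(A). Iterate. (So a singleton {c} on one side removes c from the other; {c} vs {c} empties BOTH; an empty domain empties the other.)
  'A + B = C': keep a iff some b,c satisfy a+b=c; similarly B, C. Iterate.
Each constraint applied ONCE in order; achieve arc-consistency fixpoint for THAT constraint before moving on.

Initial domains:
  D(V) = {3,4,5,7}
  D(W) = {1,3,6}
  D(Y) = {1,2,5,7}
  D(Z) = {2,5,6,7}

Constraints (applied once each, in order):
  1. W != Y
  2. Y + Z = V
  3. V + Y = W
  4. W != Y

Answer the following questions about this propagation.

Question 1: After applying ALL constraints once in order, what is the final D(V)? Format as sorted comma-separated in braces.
Answer: {4}

Derivation:
Constraint 1 (W != Y) on D(W)={1,3,6} D(Y)={1,2,5,7}: no change
Constraint 2 (Y + Z = V) on D(Y)={1,2,5,7} D(Z)={2,5,6,7} D(V)={3,4,5,7}: Y {1,2,5,7}->{1,2,5}; Z {2,5,6,7}->{2,5,6}; V {3,4,5,7}->{3,4,7}
Constraint 3 (V + Y = W) on D(V)={3,4,7} D(Y)={1,2,5} D(W)={1,3,6}: V {3,4,7}->{4}; Y {1,2,5}->{2}; W {1,3,6}->{6}
Constraint 4 (W != Y) on D(W)={6} D(Y)={2}: no change
So after all 4 constraints: D(V) = {4}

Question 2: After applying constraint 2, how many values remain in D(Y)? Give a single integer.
Constraint 1 (W != Y) on D(W)={1,3,6} D(Y)={1,2,5,7}: no change
Constraint 2 (Y + Z = V) on D(Y)={1,2,5,7} D(Z)={2,5,6,7} D(V)={3,4,5,7}: Y {1,2,5,7}->{1,2,5}; Z {2,5,6,7}->{2,5,6}; V {3,4,5,7}->{3,4,7}
So after constraint 2: D(Y)={1,2,5}, size = 3

Answer: 3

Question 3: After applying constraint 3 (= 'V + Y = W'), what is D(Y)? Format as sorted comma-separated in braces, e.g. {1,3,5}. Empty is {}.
Answer: {2}

Derivation:
Constraint 1 (W != Y) on D(W)={1,3,6} D(Y)={1,2,5,7}: no change
Constraint 2 (Y + Z = V) on D(Y)={1,2,5,7} D(Z)={2,5,6,7} D(V)={3,4,5,7}: Y {1,2,5,7}->{1,2,5}; Z {2,5,6,7}->{2,5,6}; V {3,4,5,7}->{3,4,7}
Constraint 3 (V + Y = W) on D(V)={3,4,7} D(Y)={1,2,5} D(W)={1,3,6}: V {3,4,7}->{4}; Y {1,2,5}->{2}; W {1,3,6}->{6}
So after constraint 3: D(Y) = {2}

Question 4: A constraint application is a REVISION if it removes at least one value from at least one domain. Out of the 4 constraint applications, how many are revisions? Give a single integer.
Constraint 1 (W != Y) on D(W)={1,3,6} D(Y)={1,2,5,7}: no change => not a revision
Constraint 2 (Y + Z = V) on D(Y)={1,2,5,7} D(Z)={2,5,6,7} D(V)={3,4,5,7}: Y {1,2,5,7}->{1,2,5}; Z {2,5,6,7}->{2,5,6}; V {3,4,5,7}->{3,4,7} => REVISION
Constraint 3 (V + Y = W) on D(V)={3,4,7} D(Y)={1,2,5} D(W)={1,3,6}: V {3,4,7}->{4}; Y {1,2,5}->{2}; W {1,3,6}->{6} => REVISION
Constraint 4 (W != Y) on D(W)={6} D(Y)={2}: no change => not a revision
Total revisions = 2

Answer: 2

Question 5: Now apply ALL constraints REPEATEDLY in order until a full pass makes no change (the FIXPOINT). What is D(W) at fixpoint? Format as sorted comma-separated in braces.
pass 0 (initial): D(W)={1,3,6}
pass 1: V {3,4,5,7}->{4}; W {1,3,6}->{6}; Y {1,2,5,7}->{2}; Z {2,5,6,7}->{2,5,6}
pass 2: Z {2,5,6}->{2}
pass 3: no change
Fixpoint after 3 passes: D(W) = {6}

Answer: {6}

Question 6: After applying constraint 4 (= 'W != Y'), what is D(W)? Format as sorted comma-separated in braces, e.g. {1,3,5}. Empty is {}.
Constraint 1 (W != Y) on D(W)={1,3,6} D(Y)={1,2,5,7}: no change
Constraint 2 (Y + Z = V) on D(Y)={1,2,5,7} D(Z)={2,5,6,7} D(V)={3,4,5,7}: Y {1,2,5,7}->{1,2,5}; Z {2,5,6,7}->{2,5,6}; V {3,4,5,7}->{3,4,7}
Constraint 3 (V + Y = W) on D(V)={3,4,7} D(Y)={1,2,5} D(W)={1,3,6}: V {3,4,7}->{4}; Y {1,2,5}->{2}; W {1,3,6}->{6}
Constraint 4 (W != Y) on D(W)={6} D(Y)={2}: no change
So after constraint 4: D(W) = {6}

Answer: {6}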